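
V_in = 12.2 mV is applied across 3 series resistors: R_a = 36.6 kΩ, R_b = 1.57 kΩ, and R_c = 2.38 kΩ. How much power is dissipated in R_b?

The common current is I = 12.2/40.55 = 0.3009 µA.
P = I²R = 0.09052 × 1.57 = 0.1421 nW.

P ≈ 0.142 nW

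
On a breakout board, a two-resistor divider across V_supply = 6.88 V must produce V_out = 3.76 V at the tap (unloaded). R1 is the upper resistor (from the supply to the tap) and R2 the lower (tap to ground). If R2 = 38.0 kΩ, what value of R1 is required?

The divider ratio is R2/(R1+R2) = 3.76/6.88 = 0.5465.
So R1 = R2 · (V_supply/V_out − 1) = 38.0 × (6.88/3.76 − 1) = 38.0 × 0.8298 = 31.53 kΩ.

R1 ≈ 31.5 kΩ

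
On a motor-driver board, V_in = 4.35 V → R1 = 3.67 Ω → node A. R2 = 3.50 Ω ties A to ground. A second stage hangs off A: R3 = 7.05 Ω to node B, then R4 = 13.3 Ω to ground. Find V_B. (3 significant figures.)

V_B ≈ 1.28 V

Looking into the second stage from A: R3 + R4 = 20.35 Ω appears in parallel with R2.
Effective lower resistance at A: R2 ‖ 20.35 = 2.986 Ω.
V_A = 4.35 × 2.986/(3.67 + 2.986) = 1.952 V.
V_B = V_A × 0.6536 = 1.276 V.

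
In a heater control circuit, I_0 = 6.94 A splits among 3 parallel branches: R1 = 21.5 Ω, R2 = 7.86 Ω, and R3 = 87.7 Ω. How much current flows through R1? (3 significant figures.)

I ≈ 1.74 A

Total conductance ΣG = 1/21.5 + 1/7.86 + 1/87.7 = 0.1851 (units of 1/Ω).
By the current-divider rule, I = I_0 · G_k/ΣG = 6.94 × 0.2512 = 1.743 A.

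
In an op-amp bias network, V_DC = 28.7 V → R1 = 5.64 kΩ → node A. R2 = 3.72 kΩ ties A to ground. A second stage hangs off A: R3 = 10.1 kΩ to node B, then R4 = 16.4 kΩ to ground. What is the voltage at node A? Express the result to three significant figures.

The second stage (R3 + R4 = 26.50 kΩ) loads node A in parallel with R2.
R2 ‖ (R3+R4) = 3.262 kΩ.
V_A = 28.7 × 3.262/(5.64 + 3.262) = 10.52 V.

V_A ≈ 10.5 V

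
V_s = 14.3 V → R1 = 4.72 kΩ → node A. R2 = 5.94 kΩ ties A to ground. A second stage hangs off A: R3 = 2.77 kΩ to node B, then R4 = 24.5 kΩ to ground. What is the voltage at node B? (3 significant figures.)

The second stage (R3 + R4 = 27.27 kΩ) loads node A in parallel with R2.
R2 ‖ (R3+R4) = 4.878 kΩ.
First divider: V_A = V_s · 4.878/(4.72 + 4.878) = 7.267 V.
V_B = V_A × 0.8984 = 6.529 V.

V_B ≈ 6.53 V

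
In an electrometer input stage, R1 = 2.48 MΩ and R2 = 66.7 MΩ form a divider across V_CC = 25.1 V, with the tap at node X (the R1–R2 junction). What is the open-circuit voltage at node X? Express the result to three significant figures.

V_th ≈ 24.2 V

V_th is the unloaded tap voltage: V_CC · R2/(R1+R2) = 25.1 × 0.9642 = 24.20 V.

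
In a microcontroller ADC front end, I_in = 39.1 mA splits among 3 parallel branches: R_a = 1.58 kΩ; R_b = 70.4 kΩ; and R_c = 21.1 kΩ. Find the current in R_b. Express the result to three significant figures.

I ≈ 0.800 mA

Conductances: ΣG = 1/1.58 + 1/70.4 + 1/21.1 = 0.6945 (1/kΩ).
By the current-divider rule, I = I_in · G_k/ΣG = 39.1 × 0.02045 = 0.7997 mA.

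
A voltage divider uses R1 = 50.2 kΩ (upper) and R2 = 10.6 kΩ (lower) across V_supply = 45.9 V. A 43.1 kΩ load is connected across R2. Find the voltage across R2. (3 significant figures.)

V_out ≈ 6.65 V

R2 ‖ R_L = (10.6 × 43.1)/(10.6 + 43.1) = 8.508 kΩ.
Then V_out = V_supply · R2'/(R1 + R2') = 45.9 × 8.508/58.71 = 6.652 V.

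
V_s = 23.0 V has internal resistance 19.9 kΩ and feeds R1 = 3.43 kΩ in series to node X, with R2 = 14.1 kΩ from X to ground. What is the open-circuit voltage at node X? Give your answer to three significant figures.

V_th ≈ 8.66 V

R1' = 19.9 + 3.43 = 23.33 kΩ (source resistance + R1).
Open-circuit (no load on X): V_th = V_s · R2/(R1' + R2) = 23.0 × 14.1/(23.33 + 14.1) = 8.664 V.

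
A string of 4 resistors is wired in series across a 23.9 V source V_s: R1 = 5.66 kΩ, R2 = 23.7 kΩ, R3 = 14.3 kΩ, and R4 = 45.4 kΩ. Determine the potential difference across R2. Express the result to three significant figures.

Series total: ΣR = 5.66 + 23.7 + 14.3 + 45.4 = 89.06 kΩ.
Voltage divider: V = V_s · (23.70 / 89.06) = 23.9 × 0.2661 = 6.360 V.

V ≈ 6.36 V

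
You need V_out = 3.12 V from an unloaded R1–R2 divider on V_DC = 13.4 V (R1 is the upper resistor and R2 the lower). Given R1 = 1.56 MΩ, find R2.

V_out/V_DC = R2/(R1+R2) = 0.2328.
Rearranging, R2 = R1·k/(1−k) = 1.56 × 0.3035 = 0.4735 MΩ.

R2 ≈ 0.473 MΩ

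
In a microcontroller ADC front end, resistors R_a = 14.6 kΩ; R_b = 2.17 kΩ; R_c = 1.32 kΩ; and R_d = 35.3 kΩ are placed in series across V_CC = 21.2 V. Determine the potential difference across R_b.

ΣR = 14.6 + 2.17 + 1.32 + 35.3 = 53.39 kΩ.
By the voltage-divider rule, V = 21.2 × 2.170/53.39 = 0.8617 V.

V ≈ 0.862 V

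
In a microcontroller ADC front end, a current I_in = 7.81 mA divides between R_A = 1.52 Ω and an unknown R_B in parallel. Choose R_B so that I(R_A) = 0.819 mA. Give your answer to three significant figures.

R_B ≈ 0.178 Ω

In a two-way split, I_A/I_in = R_B/(R_A + R_B).
With f = 0.1049, R_B = R_A · f/(1−f) = 1.52 × 0.1172 = 0.1781 Ω.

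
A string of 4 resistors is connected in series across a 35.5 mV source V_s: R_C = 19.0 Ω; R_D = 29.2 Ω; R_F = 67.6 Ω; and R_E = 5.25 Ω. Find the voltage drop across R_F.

V ≈ 19.8 mV

ΣR = 19.0 + 29.2 + 67.6 + 5.25 = 121.0 Ω.
Voltage divider: V = V_s · (67.60 / 121.0) = 35.5 × 0.5584 = 19.82 mV.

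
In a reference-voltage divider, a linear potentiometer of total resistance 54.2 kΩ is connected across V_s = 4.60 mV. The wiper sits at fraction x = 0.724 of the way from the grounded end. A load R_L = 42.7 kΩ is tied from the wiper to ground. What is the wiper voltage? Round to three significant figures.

V_out ≈ 2.66 mV

The pot divides into 14.96 kΩ above the wiper and 39.24 kΩ below.
(x·R_p) ‖ R_L = 20.45 kΩ.
V_out = 4.60 × 20.45/(14.96 + 20.45) = 2.657 mV.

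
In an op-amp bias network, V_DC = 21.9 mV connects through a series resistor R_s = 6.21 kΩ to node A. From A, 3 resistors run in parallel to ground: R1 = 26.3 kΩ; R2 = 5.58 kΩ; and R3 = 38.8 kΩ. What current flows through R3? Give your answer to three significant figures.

I ≈ 0.225 µA

Combine the parallel branches: R_p = (1/26.3 + 1/5.58 + 1/38.8)⁻¹ = 4.115 kΩ.
V_A = 21.9 × 4.115/10.33 = 8.728 mV.
I(R3) = V_A / R3 = 8.728/38.8 = 0.2250 µA.
(Equivalently: I_total = 2.121 µA, then current-divider fraction G_k/ΣG = 0.1061.)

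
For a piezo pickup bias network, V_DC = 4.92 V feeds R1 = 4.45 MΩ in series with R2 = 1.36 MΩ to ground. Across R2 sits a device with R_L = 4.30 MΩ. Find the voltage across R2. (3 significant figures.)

R2 ‖ R_L = (1.36 × 4.30)/(1.36 + 4.30) = 1.033 MΩ.
Then V_out = V_DC · R2'/(R1 + R2') = 4.92 × 1.033/5.483 = 0.9271 V.

V_out ≈ 0.927 V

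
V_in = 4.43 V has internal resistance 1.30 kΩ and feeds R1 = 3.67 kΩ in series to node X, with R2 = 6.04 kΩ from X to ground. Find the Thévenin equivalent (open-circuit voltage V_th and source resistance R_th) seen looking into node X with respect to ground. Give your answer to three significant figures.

V_th ≈ 2.43 V, R_th ≈ 2.73 kΩ

R1' = 1.30 + 3.67 = 4.970 kΩ (source resistance + R1).
V_th is the unloaded tap voltage: V_in · R2/(R1'+R2) = 4.43 × 0.5486 = 2.430 V.
Zeroing V_in shorts the top of R1' to ground, so R_th = R1' ‖ R2 = 2.727 kΩ.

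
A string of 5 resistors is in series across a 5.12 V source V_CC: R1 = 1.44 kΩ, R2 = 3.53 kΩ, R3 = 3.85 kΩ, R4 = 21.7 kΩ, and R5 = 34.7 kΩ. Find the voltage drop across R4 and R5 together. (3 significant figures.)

V ≈ 4.43 V

Total series resistance ΣR = 1.44 + 3.53 + 3.85 + 21.7 + 34.7 = 65.22 kΩ.
R_{R4..R5} = 21.7 + 34.7 = 56.40 kΩ.
By the voltage-divider rule, V = 5.12 × 56.40/65.22 = 4.428 V.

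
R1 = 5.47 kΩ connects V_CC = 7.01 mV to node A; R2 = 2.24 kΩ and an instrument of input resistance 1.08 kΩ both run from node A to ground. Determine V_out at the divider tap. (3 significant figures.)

V_out ≈ 0.824 mV

The load sits in parallel with R2, giving an effective lower resistance R2' = R2·R_L/(R2+R_L) = 0.7287 kΩ.
Voltage divider with the loaded lower leg: V_out = 7.01 × 0.7287/(5.47 + 0.7287) = 7.01 × 0.1176 = 0.8240 mV.
(Unloaded it would be 2.04 mV; the load pulls it down.)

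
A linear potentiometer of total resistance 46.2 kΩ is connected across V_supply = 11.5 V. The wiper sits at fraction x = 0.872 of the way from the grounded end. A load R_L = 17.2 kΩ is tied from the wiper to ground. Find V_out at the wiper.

The pot divides into 5.914 kΩ above the wiper and 40.29 kΩ below.
(x·R_p) ‖ R_L = 12.05 kΩ.
V_out = 11.5 × 12.05/(5.914 + 12.05) = 7.715 V.
(Unloaded: V_out = x·V_supply = 10.0 V.)

V_out ≈ 7.71 V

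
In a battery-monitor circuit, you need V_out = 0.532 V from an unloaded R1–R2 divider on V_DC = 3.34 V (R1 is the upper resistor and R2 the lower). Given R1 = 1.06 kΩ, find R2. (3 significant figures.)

V_out/V_DC = R2/(R1+R2) = 0.1593.
R2 = R1 · 0.1593/(1 − 0.1593) = 0.2008 kΩ.

R2 ≈ 0.201 kΩ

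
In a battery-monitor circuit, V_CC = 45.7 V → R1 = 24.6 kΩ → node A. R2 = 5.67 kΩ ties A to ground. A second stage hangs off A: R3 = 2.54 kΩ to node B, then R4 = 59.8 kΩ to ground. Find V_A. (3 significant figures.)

The second stage (R3 + R4 = 62.34 kΩ) loads node A in parallel with R2.
Effective lower resistance at A: R2 ‖ 62.34 = 5.197 kΩ.
So V_A = 45.7 × 0.1744 = 7.971 V.

V_A ≈ 7.97 V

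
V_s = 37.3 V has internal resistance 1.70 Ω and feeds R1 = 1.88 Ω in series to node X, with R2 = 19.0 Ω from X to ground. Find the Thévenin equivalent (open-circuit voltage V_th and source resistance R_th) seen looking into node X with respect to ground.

R1' = 1.70 + 1.88 = 3.580 Ω (source resistance + R1).
V_th is the unloaded tap voltage: V_s · R2/(R1'+R2) = 37.3 × 0.8415 = 31.39 V.
With V_s suppressed (replaced by a short), R_th = R1' ‖ R2 = (3.580 × 19.0)/(3.580 + 19.0) = 3.012 Ω.

V_th ≈ 31.4 V, R_th ≈ 3.01 Ω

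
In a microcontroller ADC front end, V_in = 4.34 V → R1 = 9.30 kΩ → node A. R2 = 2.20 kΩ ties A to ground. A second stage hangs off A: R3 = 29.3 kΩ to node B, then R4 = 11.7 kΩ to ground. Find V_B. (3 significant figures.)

The second stage (R3 + R4 = 41.00 kΩ) loads node A in parallel with R2.
R2 ‖ (R3+R4) = 2.088 kΩ.
So V_A = 4.34 × 0.1833 = 0.7957 V.
Then the unloaded second divider: V_B = V_A × R4/(R3+R4) = 0.7957 × 0.2854 = 0.2271 V.

V_B ≈ 0.227 V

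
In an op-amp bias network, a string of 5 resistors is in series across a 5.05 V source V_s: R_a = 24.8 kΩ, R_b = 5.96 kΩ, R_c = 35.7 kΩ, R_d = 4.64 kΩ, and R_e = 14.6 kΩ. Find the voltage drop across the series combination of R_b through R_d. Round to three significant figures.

V ≈ 2.73 V

Series total: ΣR = 24.8 + 5.96 + 35.7 + 4.64 + 14.6 = 85.70 kΩ.
R_{R_b..R_d} = 5.96 + 35.7 + 4.64 = 46.30 kΩ.
By the voltage-divider rule, V = 5.05 × 46.30/85.70 = 2.728 V.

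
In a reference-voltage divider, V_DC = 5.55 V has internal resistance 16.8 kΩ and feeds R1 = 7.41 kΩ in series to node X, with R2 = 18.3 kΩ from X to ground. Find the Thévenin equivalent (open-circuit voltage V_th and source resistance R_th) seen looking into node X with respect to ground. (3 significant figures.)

R1' = 16.8 + 7.41 = 24.21 kΩ (source resistance + R1).
Open-circuit (no load on X): V_th = V_DC · R2/(R1' + R2) = 5.55 × 18.3/(24.21 + 18.3) = 2.389 V.
Zeroing V_DC shorts the top of R1' to ground, so R_th = R1' ‖ R2 = 10.42 kΩ.

V_th ≈ 2.39 V, R_th ≈ 10.4 kΩ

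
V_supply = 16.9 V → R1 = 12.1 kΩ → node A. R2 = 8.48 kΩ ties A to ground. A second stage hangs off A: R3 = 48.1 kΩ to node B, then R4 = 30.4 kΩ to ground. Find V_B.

Looking into the second stage from A: R3 + R4 = 78.50 kΩ appears in parallel with R2.
Effective lower resistance at A: R2 ‖ 78.50 = 7.653 kΩ.
So V_A = 16.9 × 0.3874 = 6.548 V.
Then the unloaded second divider: V_B = V_A × R4/(R3+R4) = 6.548 × 0.3873 = 2.536 V.

V_B ≈ 2.54 V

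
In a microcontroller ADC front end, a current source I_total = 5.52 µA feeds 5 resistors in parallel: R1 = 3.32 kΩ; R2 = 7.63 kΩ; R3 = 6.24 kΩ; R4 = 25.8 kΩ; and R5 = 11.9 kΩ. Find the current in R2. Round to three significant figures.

I ≈ 1.01 µA

Conductances: ΣG = 1/3.32 + 1/7.63 + 1/6.24 + 1/25.8 + 1/11.9 = 0.7153 (1/kΩ).
R2 takes the fraction G_k/ΣG = 0.1311/0.7153 = 0.1832, so I = 5.52 × 0.1832 = 1.011 µA.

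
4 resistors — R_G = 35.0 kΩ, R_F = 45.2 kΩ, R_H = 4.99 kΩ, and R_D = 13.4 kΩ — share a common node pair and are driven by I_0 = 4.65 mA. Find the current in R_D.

Total conductance ΣG = 1/35.0 + 1/45.2 + 1/4.99 + 1/13.4 = 0.3257 (units of 1/kΩ).
Current divider: I(R_D) = I_0 · G_k/ΣG = 4.65 × (0.07463/0.3257) = 4.65 × 0.2291 = 1.065 mA.

I ≈ 1.07 mA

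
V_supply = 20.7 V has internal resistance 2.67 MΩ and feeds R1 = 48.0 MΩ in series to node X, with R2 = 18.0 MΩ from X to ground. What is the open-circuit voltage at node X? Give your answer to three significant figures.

V_th ≈ 5.43 V

R1' = 2.67 + 48.0 = 50.67 MΩ (source resistance + R1).
V_th is the unloaded tap voltage: V_supply · R2/(R1'+R2) = 20.7 × 0.2621 = 5.426 V.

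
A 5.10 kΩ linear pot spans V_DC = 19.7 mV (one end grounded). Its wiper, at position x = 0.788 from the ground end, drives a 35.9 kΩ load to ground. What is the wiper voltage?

Split the track: R_lower = x·R_p = 4.019 kΩ, R_upper = (1−x)·R_p = 1.081 kΩ.
(x·R_p) ‖ R_L = 3.614 kΩ.
Then V_out = V_DC · 3.614/(1.081 + 3.614) = 15.16 mV.

V_out ≈ 15.2 mV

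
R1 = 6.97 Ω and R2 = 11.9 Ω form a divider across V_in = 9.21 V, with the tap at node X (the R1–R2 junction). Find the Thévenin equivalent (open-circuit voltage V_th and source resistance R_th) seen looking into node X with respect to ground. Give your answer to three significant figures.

V_th ≈ 5.81 V, R_th ≈ 4.40 Ω

V_th is the unloaded tap voltage: V_in · R2/(R1+R2) = 9.21 × 0.6306 = 5.808 V.
Looking into X with the source shorted: R_th = R1·R2/(R1+R2) = 6.970 × 11.9/18.87 = 4.395 Ω.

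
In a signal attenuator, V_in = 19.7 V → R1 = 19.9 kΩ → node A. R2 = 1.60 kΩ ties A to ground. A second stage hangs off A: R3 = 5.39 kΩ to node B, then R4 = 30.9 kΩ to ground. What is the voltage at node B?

The second stage (R3 + R4 = 36.29 kΩ) loads node A in parallel with R2.
Effective lower resistance at A: R2 ‖ 36.29 = 1.532 kΩ.
V_A = 19.7 × 1.532/(19.9 + 1.532) = 1.409 V.
Then the unloaded second divider: V_B = V_A × R4/(R3+R4) = 1.409 × 0.8515 = 1.199 V.

V_B ≈ 1.20 V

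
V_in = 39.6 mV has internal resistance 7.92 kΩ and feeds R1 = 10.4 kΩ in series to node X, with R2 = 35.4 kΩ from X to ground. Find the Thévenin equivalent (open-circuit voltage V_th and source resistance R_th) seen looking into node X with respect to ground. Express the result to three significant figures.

V_th ≈ 26.1 mV, R_th ≈ 12.1 kΩ

R1' = 7.92 + 10.4 = 18.32 kΩ (source resistance + R1).
With X open, the divider is unloaded: V_th = 39.6 × 35.4/53.72 = 26.10 mV.
Zeroing V_in shorts the top of R1' to ground, so R_th = R1' ‖ R2 = 12.07 kΩ.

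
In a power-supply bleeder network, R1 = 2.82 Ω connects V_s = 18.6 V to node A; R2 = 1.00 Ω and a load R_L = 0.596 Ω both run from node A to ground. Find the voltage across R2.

First combine the lower leg with the load: R2 ‖ R_L = 0.3734 Ω.
Now apply the divider: V_out = 18.6 × 0.1169 = 2.175 V.

V_out ≈ 2.18 V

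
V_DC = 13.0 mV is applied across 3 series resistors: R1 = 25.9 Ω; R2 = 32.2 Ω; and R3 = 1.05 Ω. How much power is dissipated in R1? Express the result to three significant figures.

The common current is I = 13.0/59.15 = 0.2198 mA.
P = I²R = 0.04830 × 25.9 = 1.251 µW.

P ≈ 1.25 µW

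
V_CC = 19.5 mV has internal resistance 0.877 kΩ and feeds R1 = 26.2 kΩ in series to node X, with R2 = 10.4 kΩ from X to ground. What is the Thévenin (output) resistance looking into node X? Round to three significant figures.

R1' = 0.877 + 26.2 = 27.08 kΩ (source resistance + R1).
Zeroing V_CC shorts the top of R1' to ground, so R_th = R1' ‖ R2 = 7.514 kΩ.

R_th ≈ 7.51 kΩ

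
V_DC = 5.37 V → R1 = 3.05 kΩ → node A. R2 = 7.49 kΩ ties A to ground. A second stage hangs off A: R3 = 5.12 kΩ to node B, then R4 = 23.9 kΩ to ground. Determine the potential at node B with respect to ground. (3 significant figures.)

Node A sees R2 in parallel with the series input of stage 2, R3 + R4 = 29.02 kΩ.
R2 ‖ (R3+R4) = 5.953 kΩ.
So V_A = 5.37 × 0.6612 = 3.551 V.
Stage 2 is unloaded, so V_B = V_A · R4/(R3+R4) = 3.551 × 23.9/29.02 = 2.924 V.

V_B ≈ 2.92 V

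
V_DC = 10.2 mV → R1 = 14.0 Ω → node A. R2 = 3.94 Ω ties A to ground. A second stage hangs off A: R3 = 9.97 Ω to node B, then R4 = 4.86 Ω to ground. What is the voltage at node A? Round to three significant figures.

Node A sees R2 in parallel with the series input of stage 2, R3 + R4 = 14.83 Ω.
Effective lower resistance at A: R2 ‖ 14.83 = 3.113 Ω.
First divider: V_A = V_DC · 3.113/(14.0 + 3.113) = 1.855 mV.

V_A ≈ 1.86 mV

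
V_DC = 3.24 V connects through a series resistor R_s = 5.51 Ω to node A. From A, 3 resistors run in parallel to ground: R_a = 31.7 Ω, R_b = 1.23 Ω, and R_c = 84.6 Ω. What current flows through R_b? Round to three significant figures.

Parallel bank: R_p = 1/(1/31.7 + 1/1.23 + 1/84.6) = 1.168 Ω.
V_A = 3.24 × 1.168/6.678 = 0.5666 V.
I(R_b) = V_A / R_b = 0.5666/1.23 = 0.4606 A.

I ≈ 0.461 A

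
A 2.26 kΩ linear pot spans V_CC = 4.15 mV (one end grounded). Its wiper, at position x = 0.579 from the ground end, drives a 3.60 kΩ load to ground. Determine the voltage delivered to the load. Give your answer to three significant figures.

V_out ≈ 2.08 mV

Lower segment x·R_p = 1.309 kΩ; upper segment (1−x)·R_p = 0.9515 kΩ.
Lower segment in parallel with the load: 1.309 ‖ 3.60 = 0.9597 kΩ.
V_out = 4.15 × 0.9597/(0.9515 + 0.9597) = 2.084 mV.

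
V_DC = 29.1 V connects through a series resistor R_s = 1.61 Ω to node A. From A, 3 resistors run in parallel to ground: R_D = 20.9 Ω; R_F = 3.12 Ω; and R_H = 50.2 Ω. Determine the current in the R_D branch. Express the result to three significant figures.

Equivalent of the parallel group: R_p = 2.575 Ω.
Node voltage V_A = V_DC · R_p/(R_s + R_p) = 29.1 × 0.6153 = 17.91 V.
I(R_D) = V_A / R_D = 17.91/20.9 = 0.8568 A.
(Equivalently: I_total = 6.953 A, then current-divider fraction G_k/ΣG = 0.1232.)

I ≈ 0.857 A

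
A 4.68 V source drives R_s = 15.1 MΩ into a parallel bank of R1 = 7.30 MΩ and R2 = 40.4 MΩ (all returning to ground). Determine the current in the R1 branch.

Combine the parallel branches: R_p = (1/7.30 + 1/40.4)⁻¹ = 6.183 MΩ.
V_A by voltage divider: V_A = 4.68 × 6.183/(15.1 + 6.183) = 1.360 V.
I(R1) = V_A / R1 = 1.360/7.30 = 0.1862 µA.

I ≈ 0.186 µA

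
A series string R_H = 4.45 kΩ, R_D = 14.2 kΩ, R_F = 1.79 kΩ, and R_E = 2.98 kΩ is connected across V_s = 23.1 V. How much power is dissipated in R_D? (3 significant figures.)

P ≈ 13.8 mW

The common current is I = 23.1/23.42 = 0.9863 mA.
P(R_D) = I²·R_D = (0.9863)² × 14.2 = 13.81 mW.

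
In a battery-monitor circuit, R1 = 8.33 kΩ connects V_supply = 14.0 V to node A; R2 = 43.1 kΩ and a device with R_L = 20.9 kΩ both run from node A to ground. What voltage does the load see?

R2 ‖ R_L = (43.1 × 20.9)/(43.1 + 20.9) = 14.07 kΩ.
Voltage divider with the loaded lower leg: V_out = 14.0 × 14.07/(8.33 + 14.07) = 14.0 × 0.6282 = 8.795 V.

V_out ≈ 8.79 V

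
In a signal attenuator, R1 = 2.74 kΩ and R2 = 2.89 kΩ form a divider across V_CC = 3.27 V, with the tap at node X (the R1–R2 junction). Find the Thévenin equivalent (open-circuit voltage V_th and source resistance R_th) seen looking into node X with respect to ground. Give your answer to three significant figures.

Open-circuit (no load on X): V_th = V_CC · R2/(R1 + R2) = 3.27 × 2.89/(2.740 + 2.89) = 1.679 V.
With V_CC suppressed (replaced by a short), R_th = R1 ‖ R2 = (2.740 × 2.89)/(2.740 + 2.89) = 1.407 kΩ.

V_th ≈ 1.68 V, R_th ≈ 1.41 kΩ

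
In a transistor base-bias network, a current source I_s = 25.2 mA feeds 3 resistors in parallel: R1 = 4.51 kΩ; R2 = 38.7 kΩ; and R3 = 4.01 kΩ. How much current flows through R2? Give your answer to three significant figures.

I ≈ 1.31 mA

Total conductance ΣG = 1/4.51 + 1/38.7 + 1/4.01 = 0.4969 (units of 1/kΩ).
By the current-divider rule, I = I_s · G_k/ΣG = 25.2 × 0.05200 = 1.310 mA.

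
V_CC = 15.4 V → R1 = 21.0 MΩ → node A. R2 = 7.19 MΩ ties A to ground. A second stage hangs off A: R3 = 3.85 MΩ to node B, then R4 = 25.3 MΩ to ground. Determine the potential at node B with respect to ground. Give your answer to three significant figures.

V_B ≈ 2.88 V

Node A sees R2 in parallel with the series input of stage 2, R3 + R4 = 29.15 MΩ.
Effective lower resistance at A: R2 ‖ 29.15 = 5.767 MΩ.
First divider: V_A = V_CC · 5.767/(21.0 + 5.767) = 3.318 V.
V_B = V_A × 0.8679 = 2.880 V.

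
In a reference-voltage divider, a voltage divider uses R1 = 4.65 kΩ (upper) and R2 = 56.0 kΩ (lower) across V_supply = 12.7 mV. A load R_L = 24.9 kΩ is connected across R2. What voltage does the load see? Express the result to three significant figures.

The load sits in parallel with R2, giving an effective lower resistance R2' = R2·R_L/(R2+R_L) = 17.24 kΩ.
Then V_out = V_supply · R2'/(R1 + R2') = 12.7 × 17.24/21.89 = 10.00 mV.

V_out ≈ 10.0 mV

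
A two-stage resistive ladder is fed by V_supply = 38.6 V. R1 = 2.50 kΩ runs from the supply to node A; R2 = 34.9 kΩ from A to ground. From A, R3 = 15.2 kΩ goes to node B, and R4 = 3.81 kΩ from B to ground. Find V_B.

Looking into the second stage from A: R3 + R4 = 19.01 kΩ appears in parallel with R2.
Effective lower resistance at A: R2 ‖ 19.01 = 12.31 kΩ.
V_A = 38.6 × 12.31/(2.50 + 12.31) = 32.08 V.
Stage 2 is unloaded, so V_B = V_A · R4/(R3+R4) = 32.08 × 3.81/19.01 = 6.430 V.

V_B ≈ 6.43 V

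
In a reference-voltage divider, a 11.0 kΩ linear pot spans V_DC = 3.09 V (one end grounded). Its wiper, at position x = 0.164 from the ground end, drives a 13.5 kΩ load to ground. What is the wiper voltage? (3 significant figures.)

V_out ≈ 0.456 V

Lower segment x·R_p = 1.804 kΩ; upper segment (1−x)·R_p = 9.196 kΩ.
Lower segment in parallel with the load: 1.804 ‖ 13.5 = 1.591 kΩ.
V_out = 3.09 × 1.591/(9.196 + 1.591) = 0.4558 V.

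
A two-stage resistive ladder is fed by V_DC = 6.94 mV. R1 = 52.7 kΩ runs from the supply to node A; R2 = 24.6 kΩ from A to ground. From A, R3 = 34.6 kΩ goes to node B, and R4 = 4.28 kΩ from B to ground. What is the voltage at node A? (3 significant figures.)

V_A ≈ 1.54 mV

The second stage (R3 + R4 = 38.88 kΩ) loads node A in parallel with R2.
Effective lower resistance at A: R2 ‖ 38.88 = 15.07 kΩ.
So V_A = 6.94 × 0.2223 = 1.543 mV.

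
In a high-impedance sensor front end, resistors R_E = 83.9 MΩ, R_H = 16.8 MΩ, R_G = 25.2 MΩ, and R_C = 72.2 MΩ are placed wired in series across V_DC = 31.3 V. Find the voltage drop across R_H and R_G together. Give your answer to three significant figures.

ΣR = 83.9 + 16.8 + 25.2 + 72.2 = 198.1 MΩ.
R_{R_H..R_G} = 16.8 + 25.2 = 42.00 MΩ.
Voltage divider: V = V_DC · (42.00 / 198.1) = 31.3 × 0.2120 = 6.636 V.

V ≈ 6.64 V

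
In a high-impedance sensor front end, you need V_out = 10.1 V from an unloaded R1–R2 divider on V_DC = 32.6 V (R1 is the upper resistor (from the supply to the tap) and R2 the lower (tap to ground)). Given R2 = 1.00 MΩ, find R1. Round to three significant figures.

R1 ≈ 2.23 MΩ

V_out/V_DC = R2/(R1+R2) = 0.3098.
So R1 = R2 · (V_DC/V_out − 1) = 1.00 × (32.6/10.1 − 1) = 1.00 × 2.228 = 2.228 MΩ.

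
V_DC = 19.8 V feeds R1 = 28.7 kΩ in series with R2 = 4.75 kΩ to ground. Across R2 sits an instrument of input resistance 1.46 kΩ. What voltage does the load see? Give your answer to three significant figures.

The load sits in parallel with R2, giving an effective lower resistance R2' = R2·R_L/(R2+R_L) = 1.117 kΩ.
Now apply the divider: V_out = 19.8 × 0.03745 = 0.7416 V.

V_out ≈ 0.742 V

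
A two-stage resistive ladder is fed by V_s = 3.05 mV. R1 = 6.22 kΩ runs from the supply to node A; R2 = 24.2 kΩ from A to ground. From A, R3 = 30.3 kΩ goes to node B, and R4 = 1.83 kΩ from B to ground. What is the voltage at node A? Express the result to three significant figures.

V_A ≈ 2.10 mV

The second stage (R3 + R4 = 32.13 kΩ) loads node A in parallel with R2.
R2 ‖ (R3+R4) = 13.80 kΩ.
First divider: V_A = V_s · 13.80/(6.22 + 13.80) = 2.103 mV.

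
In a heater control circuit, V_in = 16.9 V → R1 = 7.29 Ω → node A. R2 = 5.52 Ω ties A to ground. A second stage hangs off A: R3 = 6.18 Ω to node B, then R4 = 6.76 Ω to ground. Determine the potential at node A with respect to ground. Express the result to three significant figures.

Looking into the second stage from A: R3 + R4 = 12.94 Ω appears in parallel with R2.
Effective lower resistance at A: R2 ‖ 12.94 = 3.869 Ω.
So V_A = 16.9 × 0.3467 = 5.860 V.

V_A ≈ 5.86 V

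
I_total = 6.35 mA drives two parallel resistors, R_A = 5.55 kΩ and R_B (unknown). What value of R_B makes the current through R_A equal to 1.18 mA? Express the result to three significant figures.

R_B ≈ 1.27 kΩ

In a two-way split, I_A/I_total = R_B/(R_A + R_B).
With f = 0.1858, R_B = R_A · f/(1−f) = 5.55 × 0.2282 = 1.267 kΩ.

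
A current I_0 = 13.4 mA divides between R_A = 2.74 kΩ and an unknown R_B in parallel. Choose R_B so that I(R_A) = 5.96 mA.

In a two-way split, I_A/I_0 = R_B/(R_A + R_B).
5.96/13.4 = R_B/(R_A + R_B) → R_B = R_A · (0.4448)/(1 − 0.4448) = 2.74 × 0.8011 = 2.195 kΩ.

R_B ≈ 2.19 kΩ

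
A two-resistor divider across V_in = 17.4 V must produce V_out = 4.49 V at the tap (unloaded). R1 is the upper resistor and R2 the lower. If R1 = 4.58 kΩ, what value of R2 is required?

R2 ≈ 1.59 kΩ

Required fraction k = V_out/V_in = 0.2580.
Rearranging, R2 = R1·k/(1−k) = 4.58 × 0.3478 = 1.593 kΩ.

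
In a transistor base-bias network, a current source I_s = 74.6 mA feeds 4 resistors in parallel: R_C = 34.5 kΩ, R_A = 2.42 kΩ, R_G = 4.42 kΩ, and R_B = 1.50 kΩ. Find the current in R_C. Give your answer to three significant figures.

Total conductance ΣG = 1/34.5 + 1/2.42 + 1/4.42 + 1/1.50 = 1.335 (units of 1/kΩ).
By the current-divider rule, I = I_s · G_k/ΣG = 74.6 × 0.02171 = 1.620 mA.

I ≈ 1.62 mA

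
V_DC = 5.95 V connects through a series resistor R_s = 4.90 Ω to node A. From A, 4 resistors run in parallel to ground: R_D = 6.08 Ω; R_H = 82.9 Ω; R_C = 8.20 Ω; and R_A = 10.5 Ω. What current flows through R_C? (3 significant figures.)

I ≈ 0.248 A

Equivalent of the parallel group: R_p = 2.540 Ω.
V_A by voltage divider: V_A = 5.95 × 2.540/(4.90 + 2.540) = 2.031 V.
Branch current I = V_A/R_C = 2.031/8.20 = 0.2477 A.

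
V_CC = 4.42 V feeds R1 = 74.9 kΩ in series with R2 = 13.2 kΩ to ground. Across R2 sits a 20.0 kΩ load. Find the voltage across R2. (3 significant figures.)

V_out ≈ 0.424 V

The load sits in parallel with R2, giving an effective lower resistance R2' = R2·R_L/(R2+R_L) = 7.952 kΩ.
Then V_out = V_CC · R2'/(R1 + R2') = 4.42 × 7.952/82.85 = 0.4242 V.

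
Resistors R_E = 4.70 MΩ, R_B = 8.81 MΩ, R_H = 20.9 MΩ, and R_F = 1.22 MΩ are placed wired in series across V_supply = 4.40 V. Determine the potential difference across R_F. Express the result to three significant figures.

Total series resistance ΣR = 4.70 + 8.81 + 20.9 + 1.22 = 35.63 MΩ.
V = V_supply · R/ΣR = 4.40 × 0.03424 = 0.1507 V.

V ≈ 0.151 V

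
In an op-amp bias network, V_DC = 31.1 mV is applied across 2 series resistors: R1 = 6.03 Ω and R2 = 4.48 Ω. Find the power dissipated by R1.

Series current I = V_DC/ΣR = 31.1/10.51 = 2.959 mA.
V(R1) = I·R = 17.84 mV; P = V·I = 17.84 × 2.959 = 52.80 µW.

P ≈ 52.8 µW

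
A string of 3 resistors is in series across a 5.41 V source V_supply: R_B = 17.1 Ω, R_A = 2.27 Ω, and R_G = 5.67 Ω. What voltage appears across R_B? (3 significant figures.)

ΣR = 17.1 + 2.27 + 5.67 = 25.04 Ω.
V = V_supply · R/ΣR = 5.41 × 0.6829 = 3.695 V.

V ≈ 3.69 V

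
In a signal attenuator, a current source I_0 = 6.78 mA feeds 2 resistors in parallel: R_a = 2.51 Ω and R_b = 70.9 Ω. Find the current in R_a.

Two-branch current divider: I_k = I_0 · R_other/(R_1 + R_2).
I(R_a) = 6.78 × 70.9/(2.51 + 70.9) = 6.78 × 0.9658 = 6.548 mA.

I ≈ 6.55 mA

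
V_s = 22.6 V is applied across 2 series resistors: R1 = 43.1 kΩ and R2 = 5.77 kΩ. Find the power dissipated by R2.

P ≈ 1.23 mW

ΣR = 48.87 kΩ → I = 22.6/48.87 = 0.4625 mA.
V(R2) = I·R = 2.668 V; P = V·I = 2.668 × 0.4625 = 1.234 mW.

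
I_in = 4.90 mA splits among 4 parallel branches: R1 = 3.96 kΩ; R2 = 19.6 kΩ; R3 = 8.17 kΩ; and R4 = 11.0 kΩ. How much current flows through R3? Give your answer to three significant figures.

I ≈ 1.16 mA

ΣG = 1/3.96 + 1/19.6 + 1/8.17 + 1/11.0 = 0.5169.
By the current-divider rule, I = I_in · G_k/ΣG = 4.90 × 0.2368 = 1.160 mA.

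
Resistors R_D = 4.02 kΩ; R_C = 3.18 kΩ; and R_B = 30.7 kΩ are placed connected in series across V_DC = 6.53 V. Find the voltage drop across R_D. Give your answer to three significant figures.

Total series resistance ΣR = 4.02 + 3.18 + 30.7 = 37.90 kΩ.
By the voltage-divider rule, V = 6.53 × 4.020/37.90 = 0.6926 V.

V ≈ 0.693 V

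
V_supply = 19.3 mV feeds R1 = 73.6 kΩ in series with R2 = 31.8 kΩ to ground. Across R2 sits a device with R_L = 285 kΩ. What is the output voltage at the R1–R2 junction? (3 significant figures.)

V_out ≈ 5.40 mV

The load sits in parallel with R2, giving an effective lower resistance R2' = R2·R_L/(R2+R_L) = 28.61 kΩ.
Now apply the divider: V_out = 19.3 × 0.2799 = 5.402 mV.
(Unloaded it would be 5.82 mV; the load pulls it down.)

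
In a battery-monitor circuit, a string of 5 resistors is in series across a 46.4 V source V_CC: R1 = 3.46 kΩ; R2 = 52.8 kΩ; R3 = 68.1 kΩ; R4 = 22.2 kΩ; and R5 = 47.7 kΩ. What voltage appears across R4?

Series total: ΣR = 3.46 + 52.8 + 68.1 + 22.2 + 47.7 = 194.3 kΩ.
V = V_CC · R/ΣR = 46.4 × 0.1143 = 5.303 V.

V ≈ 5.30 V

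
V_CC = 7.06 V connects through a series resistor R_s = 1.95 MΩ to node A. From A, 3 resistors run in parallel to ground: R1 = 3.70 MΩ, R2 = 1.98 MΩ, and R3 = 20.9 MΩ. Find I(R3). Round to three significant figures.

I ≈ 0.130 µA

Combine the parallel branches: R_p = (1/3.70 + 1/1.98 + 1/20.9)⁻¹ = 1.215 MΩ.
V_A by voltage divider: V_A = 7.06 × 1.215/(1.95 + 1.215) = 2.710 V.
Branch current I = V_A/R3 = 2.710/20.9 = 0.1297 µA.
(Equivalently: I_total = 2.231 µA, then current-divider fraction G_k/ΣG = 0.05813.)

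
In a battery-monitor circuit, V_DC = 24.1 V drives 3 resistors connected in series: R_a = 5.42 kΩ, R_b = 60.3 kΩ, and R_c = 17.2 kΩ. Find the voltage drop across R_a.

ΣR = 5.42 + 60.3 + 17.2 = 82.92 kΩ.
Voltage divider: V = V_DC · (5.420 / 82.92) = 24.1 × 0.06536 = 1.575 V.

V ≈ 1.58 V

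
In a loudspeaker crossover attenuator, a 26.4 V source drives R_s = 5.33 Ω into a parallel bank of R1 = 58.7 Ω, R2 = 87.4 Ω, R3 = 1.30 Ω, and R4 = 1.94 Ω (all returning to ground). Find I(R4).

I ≈ 1.70 A

Equivalent of the parallel group: R_p = 0.7615 Ω.
Node voltage V_A = V_DC · R_p/(R_s + R_p) = 26.4 × 0.1250 = 3.300 V.
I(R4) = V_A / R4 = 3.300/1.94 = 1.701 A.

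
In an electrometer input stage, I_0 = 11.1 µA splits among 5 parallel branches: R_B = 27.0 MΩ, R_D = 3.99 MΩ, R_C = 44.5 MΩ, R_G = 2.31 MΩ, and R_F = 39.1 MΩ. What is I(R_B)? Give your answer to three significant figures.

I ≈ 0.535 µA

ΣG = 1/27.0 + 1/3.99 + 1/44.5 + 1/2.31 + 1/39.1 = 0.7686.
R_B takes the fraction G_k/ΣG = 0.03704/0.7686 = 0.04819, so I = 11.1 × 0.04819 = 0.5349 µA.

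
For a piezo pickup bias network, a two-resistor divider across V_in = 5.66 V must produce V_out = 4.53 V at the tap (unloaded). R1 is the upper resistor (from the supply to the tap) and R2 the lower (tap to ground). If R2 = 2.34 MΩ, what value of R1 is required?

Required fraction k = V_out/V_in = 0.8004.
R1 = R2·(1/k − 1) = 2.34 × 0.2494 = 0.5837 MΩ.

R1 ≈ 0.584 MΩ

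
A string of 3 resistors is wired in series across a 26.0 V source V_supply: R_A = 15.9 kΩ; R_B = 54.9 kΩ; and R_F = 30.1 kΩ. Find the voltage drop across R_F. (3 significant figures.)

V ≈ 7.76 V

ΣR = 15.9 + 54.9 + 30.1 = 100.9 kΩ.
Voltage divider: V = V_supply · (30.10 / 100.9) = 26.0 × 0.2983 = 7.756 V.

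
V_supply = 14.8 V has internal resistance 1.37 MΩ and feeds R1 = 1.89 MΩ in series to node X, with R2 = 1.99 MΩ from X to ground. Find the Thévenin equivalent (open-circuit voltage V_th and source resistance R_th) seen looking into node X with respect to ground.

R1' = 1.37 + 1.89 = 3.260 MΩ (source resistance + R1).
V_th is the unloaded tap voltage: V_supply · R2/(R1'+R2) = 14.8 × 0.3790 = 5.610 V.
Looking into X with the source shorted: R_th = R1'·R2/(R1'+R2) = 3.260 × 1.99/5.250 = 1.236 MΩ.

V_th ≈ 5.61 V, R_th ≈ 1.24 MΩ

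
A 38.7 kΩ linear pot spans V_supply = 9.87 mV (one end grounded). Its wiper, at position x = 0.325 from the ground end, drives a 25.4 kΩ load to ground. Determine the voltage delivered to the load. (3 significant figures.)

V_out ≈ 2.40 mV

Lower segment x·R_p = 12.58 kΩ; upper segment (1−x)·R_p = 26.12 kΩ.
R_L loads the lower segment: effective lower R = 8.412 kΩ.
Then V_out = V_supply · 8.412/(26.12 + 8.412) = 2.404 mV.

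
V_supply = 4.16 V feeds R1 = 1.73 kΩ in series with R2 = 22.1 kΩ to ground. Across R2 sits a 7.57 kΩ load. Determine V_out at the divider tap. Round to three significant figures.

V_out ≈ 3.18 V

First combine the lower leg with the load: R2 ‖ R_L = 5.639 kΩ.
Voltage divider with the loaded lower leg: V_out = 4.16 × 5.639/(1.73 + 5.639) = 4.16 × 0.7652 = 3.183 V.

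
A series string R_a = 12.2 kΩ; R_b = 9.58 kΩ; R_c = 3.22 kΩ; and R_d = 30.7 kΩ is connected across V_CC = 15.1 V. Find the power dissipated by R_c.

The common current is I = 15.1/55.70 = 0.2711 mA.
P = I²R = 0.07349 × 3.22 = 0.2366 mW.

P ≈ 0.237 mW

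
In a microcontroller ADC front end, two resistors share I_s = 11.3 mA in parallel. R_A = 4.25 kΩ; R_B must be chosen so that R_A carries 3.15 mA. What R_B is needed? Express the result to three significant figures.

R_B ≈ 1.64 kΩ

The fraction through R_A equals R_B/(R_A+R_B).
3.15/11.3 = R_B/(R_A + R_B) → R_B = R_A · (0.2788)/(1 − 0.2788) = 4.25 × 0.3865 = 1.643 kΩ.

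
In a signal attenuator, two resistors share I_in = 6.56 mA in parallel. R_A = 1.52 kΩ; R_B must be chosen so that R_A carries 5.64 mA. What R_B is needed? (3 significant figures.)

Two-branch current divider: I_A = I_in · R_B/(R_A + R_B).
5.64/6.56 = R_B/(R_A + R_B) → R_B = R_A · (0.8598)/(1 − 0.8598) = 1.52 × 6.130 = 9.318 kΩ.

R_B ≈ 9.32 kΩ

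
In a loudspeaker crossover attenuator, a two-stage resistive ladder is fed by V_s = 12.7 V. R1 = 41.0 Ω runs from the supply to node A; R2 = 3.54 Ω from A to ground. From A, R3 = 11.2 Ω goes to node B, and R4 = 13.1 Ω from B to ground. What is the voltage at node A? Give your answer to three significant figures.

Looking into the second stage from A: R3 + R4 = 24.30 Ω appears in parallel with R2.
R2 ‖ (R3+R4) = 3.090 Ω.
V_A = 12.7 × 3.090/(41.0 + 3.090) = 0.8900 V.

V_A ≈ 0.890 V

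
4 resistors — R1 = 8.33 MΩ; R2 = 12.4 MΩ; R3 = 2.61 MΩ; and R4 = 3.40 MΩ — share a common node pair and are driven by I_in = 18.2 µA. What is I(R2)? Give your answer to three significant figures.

Conductances: ΣG = 1/8.33 + 1/12.4 + 1/2.61 + 1/3.40 = 0.8780 (1/MΩ).
Current divider: I(R2) = I_in · G_k/ΣG = 18.2 × (0.08065/0.8780) = 18.2 × 0.09186 = 1.672 µA.

I ≈ 1.67 µA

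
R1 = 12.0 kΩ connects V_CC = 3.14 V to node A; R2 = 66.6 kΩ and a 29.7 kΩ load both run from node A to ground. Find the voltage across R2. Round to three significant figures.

First combine the lower leg with the load: R2 ‖ R_L = 20.54 kΩ.
Then V_out = V_CC · R2'/(R1 + R2') = 3.14 × 20.54/32.54 = 1.982 V.

V_out ≈ 1.98 V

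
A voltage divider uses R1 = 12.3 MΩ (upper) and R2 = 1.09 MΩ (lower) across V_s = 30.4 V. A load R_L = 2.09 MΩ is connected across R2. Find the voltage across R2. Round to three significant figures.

First combine the lower leg with the load: R2 ‖ R_L = 0.7164 MΩ.
Now apply the divider: V_out = 30.4 × 0.05504 = 1.673 V.

V_out ≈ 1.67 V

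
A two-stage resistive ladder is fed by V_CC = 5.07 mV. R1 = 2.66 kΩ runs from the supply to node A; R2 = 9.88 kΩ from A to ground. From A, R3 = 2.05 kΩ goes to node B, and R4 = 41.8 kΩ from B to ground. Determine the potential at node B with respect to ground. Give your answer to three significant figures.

The second stage (R3 + R4 = 43.85 kΩ) loads node A in parallel with R2.
R2 ‖ (R3+R4) = 8.063 kΩ.
So V_A = 5.07 × 0.7519 = 3.812 mV.
Then the unloaded second divider: V_B = V_A × R4/(R3+R4) = 3.812 × 0.9532 = 3.634 mV.

V_B ≈ 3.63 mV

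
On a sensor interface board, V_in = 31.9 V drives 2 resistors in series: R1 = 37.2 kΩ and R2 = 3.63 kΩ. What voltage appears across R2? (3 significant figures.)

Series total: ΣR = 37.2 + 3.63 = 40.83 kΩ.
Voltage divider: V = V_in · (3.630 / 40.83) = 31.9 × 0.08891 = 2.836 V.

V ≈ 2.84 V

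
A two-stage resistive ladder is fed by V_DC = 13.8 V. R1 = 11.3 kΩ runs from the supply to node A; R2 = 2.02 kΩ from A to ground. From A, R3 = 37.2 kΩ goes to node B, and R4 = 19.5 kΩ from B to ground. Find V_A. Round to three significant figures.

Looking into the second stage from A: R3 + R4 = 56.70 kΩ appears in parallel with R2.
R2 ‖ (R3+R4) = 1.951 kΩ.
V_A = 13.8 × 1.951/(11.3 + 1.951) = 2.031 V.

V_A ≈ 2.03 V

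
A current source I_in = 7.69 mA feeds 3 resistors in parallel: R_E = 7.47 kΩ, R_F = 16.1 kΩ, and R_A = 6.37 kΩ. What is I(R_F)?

ΣG = 1/7.47 + 1/16.1 + 1/6.37 = 0.3530.
By the current-divider rule, I = I_in · G_k/ΣG = 7.69 × 0.1760 = 1.353 mA.

I ≈ 1.35 mA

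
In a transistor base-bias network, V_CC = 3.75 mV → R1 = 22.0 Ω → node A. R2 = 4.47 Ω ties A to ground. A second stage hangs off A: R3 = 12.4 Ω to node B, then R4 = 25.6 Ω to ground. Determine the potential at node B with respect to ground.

Looking into the second stage from A: R3 + R4 = 38.00 Ω appears in parallel with R2.
R2 ‖ (R3+R4) = 4.000 Ω.
V_A = 3.75 × 4.000/(22.0 + 4.000) = 0.5769 mV.
Stage 2 is unloaded, so V_B = V_A · R4/(R3+R4) = 0.5769 × 25.6/38.00 = 0.3886 mV.

V_B ≈ 0.389 mV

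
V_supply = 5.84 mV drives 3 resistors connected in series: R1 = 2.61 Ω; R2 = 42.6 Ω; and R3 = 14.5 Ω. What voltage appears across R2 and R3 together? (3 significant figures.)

Total series resistance ΣR = 2.61 + 42.6 + 14.5 = 59.71 Ω.
R_{R2..R3} = 42.6 + 14.5 = 57.10 Ω.
Voltage divider: V = V_supply · (57.10 / 59.71) = 5.84 × 0.9563 = 5.585 mV.

V ≈ 5.58 mV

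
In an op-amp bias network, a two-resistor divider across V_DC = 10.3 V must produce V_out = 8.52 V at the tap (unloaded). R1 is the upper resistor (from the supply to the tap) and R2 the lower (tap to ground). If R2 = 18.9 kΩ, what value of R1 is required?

Required fraction k = V_out/V_DC = 0.8272.
Rearranging, R1 = R2·(1−k)/k = 18.9 × 0.2089 = 3.949 kΩ.

R1 ≈ 3.95 kΩ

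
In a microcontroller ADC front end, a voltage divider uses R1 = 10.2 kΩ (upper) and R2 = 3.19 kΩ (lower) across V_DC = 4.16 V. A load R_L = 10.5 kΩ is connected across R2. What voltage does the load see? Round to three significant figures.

R2 ‖ R_L = (3.19 × 10.5)/(3.19 + 10.5) = 2.447 kΩ.
Voltage divider with the loaded lower leg: V_out = 4.16 × 2.447/(10.2 + 2.447) = 4.16 × 0.1935 = 0.8048 V.
(Unloaded it would be 0.991 V; the load pulls it down.)

V_out ≈ 0.805 V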